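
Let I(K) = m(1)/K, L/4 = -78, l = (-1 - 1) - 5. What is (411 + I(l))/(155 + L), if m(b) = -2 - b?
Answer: -2880/1099 ≈ -2.6206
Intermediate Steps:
l = -7 (l = -2 - 5 = -7)
L = -312 (L = 4*(-78) = -312)
I(K) = -3/K (I(K) = (-2 - 1*1)/K = (-2 - 1)/K = -3/K)
(411 + I(l))/(155 + L) = (411 - 3/(-7))/(155 - 312) = (411 - 3*(-⅐))/(-157) = (411 + 3/7)*(-1/157) = (2880/7)*(-1/157) = -2880/1099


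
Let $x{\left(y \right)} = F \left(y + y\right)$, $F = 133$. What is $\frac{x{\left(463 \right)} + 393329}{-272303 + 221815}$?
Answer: $- \frac{516487}{50488} \approx -10.23$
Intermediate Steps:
$x{\left(y \right)} = 266 y$ ($x{\left(y \right)} = 133 \left(y + y\right) = 133 \cdot 2 y = 266 y$)
$\frac{x{\left(463 \right)} + 393329}{-272303 + 221815} = \frac{266 \cdot 463 + 393329}{-272303 + 221815} = \frac{123158 + 393329}{-50488} = 516487 \left(- \frac{1}{50488}\right) = - \frac{516487}{50488}$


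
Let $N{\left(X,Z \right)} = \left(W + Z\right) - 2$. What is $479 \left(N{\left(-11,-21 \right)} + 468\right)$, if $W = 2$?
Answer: $214113$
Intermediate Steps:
$N{\left(X,Z \right)} = Z$ ($N{\left(X,Z \right)} = \left(2 + Z\right) - 2 = Z$)
$479 \left(N{\left(-11,-21 \right)} + 468\right) = 479 \left(-21 + 468\right) = 479 \cdot 447 = 214113$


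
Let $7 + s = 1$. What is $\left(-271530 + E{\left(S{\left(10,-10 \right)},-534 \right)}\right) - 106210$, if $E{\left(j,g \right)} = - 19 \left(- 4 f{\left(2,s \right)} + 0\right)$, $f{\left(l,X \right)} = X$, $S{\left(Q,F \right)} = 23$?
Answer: $-378196$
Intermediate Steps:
$s = -6$ ($s = -7 + 1 = -6$)
$E{\left(j,g \right)} = -456$ ($E{\left(j,g \right)} = - 19 \left(\left(-4\right) \left(-6\right) + 0\right) = - 19 \left(24 + 0\right) = \left(-19\right) 24 = -456$)
$\left(-271530 + E{\left(S{\left(10,-10 \right)},-534 \right)}\right) - 106210 = \left(-271530 - 456\right) - 106210 = -271986 - 106210 = -378196$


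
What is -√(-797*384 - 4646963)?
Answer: -I*√4953011 ≈ -2225.5*I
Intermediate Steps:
-√(-797*384 - 4646963) = -√(-306048 - 4646963) = -√(-4953011) = -I*√4953011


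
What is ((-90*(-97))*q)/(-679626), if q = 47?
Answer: -22795/37757 ≈ -0.60373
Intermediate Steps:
((-90*(-97))*q)/(-679626) = (-90*(-97)*47)/(-679626) = (8730*47)*(-1/679626) = 410310*(-1/679626) = -22795/37757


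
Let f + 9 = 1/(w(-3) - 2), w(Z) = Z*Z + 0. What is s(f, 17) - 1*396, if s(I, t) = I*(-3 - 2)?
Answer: -2462/7 ≈ -351.71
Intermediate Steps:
w(Z) = Z² (w(Z) = Z² + 0 = Z²)
f = -62/7 (f = -9 + 1/((-3)² - 2) = -9 + 1/(9 - 2) = -9 + 1/7 = -9 + ⅐ = -62/7 ≈ -8.8571)
s(I, t) = -5*I (s(I, t) = I*(-5) = -5*I)
s(f, 17) - 1*396 = -5*(-62/7) - 1*396 = 310/7 - 396 = -2462/7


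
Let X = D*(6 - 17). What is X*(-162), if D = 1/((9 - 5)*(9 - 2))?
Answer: 891/14 ≈ 63.643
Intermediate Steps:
D = 1/28 (D = 1/(4*7) = 1/28 ≈ 0.035714)
X = -11/28 (X = (6 - 17)/28 = (1/28)*(-11) = -11/28 ≈ -0.39286)
X*(-162) = -11/28*(-162) = 891/14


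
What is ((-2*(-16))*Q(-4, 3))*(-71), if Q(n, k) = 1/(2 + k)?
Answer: -2272/5 ≈ -454.40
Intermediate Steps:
((-2*(-16))*Q(-4, 3))*(-71) = ((-2*(-16))/(2 + 3))*(-71) = (32/5)*(-71) = -2272/5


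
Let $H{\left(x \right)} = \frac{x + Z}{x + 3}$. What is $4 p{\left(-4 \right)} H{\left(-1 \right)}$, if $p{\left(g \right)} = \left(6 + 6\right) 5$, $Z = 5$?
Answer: $480$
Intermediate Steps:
$H{\left(x \right)} = \frac{5 + x}{3 + x}$ ($H{\left(x \right)} = \frac{x + 5}{x + 3} = \frac{5 + x}{3 + x}$)
$p{\left(g \right)} = 60$ ($p{\left(g \right)} = 12 \cdot 5 = 60$)
$4 p{\left(-4 \right)} H{\left(-1 \right)} = 4 \cdot 60 \frac{5 - 1}{3 - 1} = 240 \cdot \frac{1}{2} \cdot 4 = 240 \cdot 2 = 480$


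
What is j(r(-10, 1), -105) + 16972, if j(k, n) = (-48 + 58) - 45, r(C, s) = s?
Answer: 16937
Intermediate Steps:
j(k, n) = -35 (j(k, n) = 10 - 45 = -35)
j(r(-10, 1), -105) + 16972 = -35 + 16972 = 16937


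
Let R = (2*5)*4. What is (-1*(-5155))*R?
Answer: 206200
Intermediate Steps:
R = 40 (R = 10*4 = 40)
(-1*(-5155))*R = -1*(-5155)*40 = 5155*40 = 206200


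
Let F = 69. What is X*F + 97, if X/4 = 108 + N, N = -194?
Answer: -23639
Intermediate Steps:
X = -344 (X = 4*(108 - 194) = 4*(-86) = -344)
X*F + 97 = -344*69 + 97 = -23736 + 97 = -23639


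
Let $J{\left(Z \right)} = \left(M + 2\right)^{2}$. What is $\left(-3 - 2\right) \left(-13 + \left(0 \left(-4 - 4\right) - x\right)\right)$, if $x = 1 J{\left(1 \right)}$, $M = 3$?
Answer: $190$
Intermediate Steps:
$J{\left(Z \right)} = 25$ ($J{\left(Z \right)} = \left(3 + 2\right)^{2} = 5^{2} = 25$)
$x = 25$ ($x = 1 \cdot 25 = 25$)
$\left(-3 - 2\right) \left(-13 + \left(0 \left(-4 - 4\right) - x\right)\right) = \left(-3 - 2\right) \left(-13 - \left(25 + 0 \left(-4 - 4\right)\right)\right) = - 5 \left(-13 + \left(0 \left(-8\right) - 25\right)\right) = - 5 \left(-13 + \left(0 - 25\right)\right) = - 5 \left(-13 - 25\right) = \left(-5\right) \left(-38\right) = 190$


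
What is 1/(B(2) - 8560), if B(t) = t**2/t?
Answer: -1/8558 ≈ -0.00011685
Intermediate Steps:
B(t) = t
1/(B(2) - 8560) = 1/(2 - 8560) = 1/(-8558) = -1/8558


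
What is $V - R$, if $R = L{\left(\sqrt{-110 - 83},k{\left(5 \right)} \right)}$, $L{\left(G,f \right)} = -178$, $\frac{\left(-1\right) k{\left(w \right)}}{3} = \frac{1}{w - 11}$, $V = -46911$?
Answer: $-46733$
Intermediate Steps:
$k{\left(w \right)} = - \frac{3}{-11 + w}$ ($k{\left(w \right)} = - \frac{3}{w - 11} = - \frac{3}{-11 + w}$)
$R = -178$
$V - R = -46911 - -178 = -46911 + 178 = -46733$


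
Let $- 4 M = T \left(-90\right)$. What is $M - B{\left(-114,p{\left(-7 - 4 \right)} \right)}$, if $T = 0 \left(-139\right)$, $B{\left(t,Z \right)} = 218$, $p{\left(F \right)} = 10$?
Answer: $-218$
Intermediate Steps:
$T = 0$
$M = 0$ ($M = - \frac{0 \left(-90\right)}{4} = \left(- \frac{1}{4}\right) 0 = 0$)
$M - B{\left(-114,p{\left(-7 - 4 \right)} \right)} = 0 - 218 = -218$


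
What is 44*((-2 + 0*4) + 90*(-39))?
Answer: -154528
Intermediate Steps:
44*((-2 + 0*4) + 90*(-39)) = 44*((-2 + 0) - 3510) = 44*(-2 - 3510) = 44*(-3512) = -154528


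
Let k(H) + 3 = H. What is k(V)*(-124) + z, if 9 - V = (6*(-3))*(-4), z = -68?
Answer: 8116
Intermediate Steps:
V = -63 (V = 9 - 6*(-3)*(-4) = 9 - (-18)*(-4) = 9 - 1*72 = 9 - 72 = -63)
k(H) = -3 + H
k(V)*(-124) + z = (-3 - 63)*(-124) - 68 = -66*(-124) - 68 = 8184 - 68 = 8116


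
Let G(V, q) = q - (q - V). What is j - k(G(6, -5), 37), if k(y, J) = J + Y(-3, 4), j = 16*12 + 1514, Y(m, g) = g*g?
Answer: 1653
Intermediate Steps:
Y(m, g) = g**2
j = 1706 (j = 192 + 1514 = 1706)
G(V, q) = V (G(V, q) = q + (V - q) = V)
k(y, J) = 16 + J (k(y, J) = J + 4**2 = J + 16 = 16 + J)
j - k(G(6, -5), 37) = 1706 - (16 + 37) = 1706 - 1*53 = 1706 - 53 = 1653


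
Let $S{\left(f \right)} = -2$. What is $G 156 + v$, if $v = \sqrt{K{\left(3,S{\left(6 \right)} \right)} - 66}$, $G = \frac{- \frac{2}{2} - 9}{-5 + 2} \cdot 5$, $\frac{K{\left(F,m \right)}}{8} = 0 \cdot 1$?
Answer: $2600 + i \sqrt{66} \approx 2600.0 + 8.124 i$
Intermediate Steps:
$K{\left(F,m \right)} = 0$ ($K{\left(F,m \right)} = 8 \cdot 0 \cdot 1 = 8 \cdot 0 = 0$)
$G = \frac{50}{3}$ ($G = \frac{\left(-2\right) \frac{1}{2} - 9}{-3} \cdot 5 = \left(-1 - 9\right) \left(- \frac{1}{3}\right) 5 = \left(-10\right) \left(- \frac{1}{3}\right) 5 = \frac{10}{3} \cdot 5 = \frac{50}{3} \approx 16.667$)
$v = i \sqrt{66}$ ($v = \sqrt{0 - 66} = \sqrt{-66} = i \sqrt{66} \approx 8.124 i$)
$G 156 + v = \frac{50}{3} \cdot 156 + i \sqrt{66} = 2600 + i \sqrt{66}$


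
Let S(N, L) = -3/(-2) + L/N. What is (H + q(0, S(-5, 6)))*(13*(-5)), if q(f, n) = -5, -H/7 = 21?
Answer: 9880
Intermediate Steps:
H = -147 (H = -7*21 = -147)
S(N, L) = 3/2 + L/N (S(N, L) = -3*(-1/2) + L/N = 3/2 + L/N)
(H + q(0, S(-5, 6)))*(13*(-5)) = (-147 - 5)*(13*(-5)) = -152*(-65) = 9880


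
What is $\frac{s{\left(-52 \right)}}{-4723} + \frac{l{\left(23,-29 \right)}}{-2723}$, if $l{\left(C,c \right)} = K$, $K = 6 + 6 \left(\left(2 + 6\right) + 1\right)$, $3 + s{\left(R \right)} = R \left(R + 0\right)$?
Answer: $- \frac{7638203}{12860729} \approx -0.59392$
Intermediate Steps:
$s{\left(R \right)} = -3 + R^{2}$ ($s{\left(R \right)} = -3 + R \left(R + 0\right) = -3 + R R = -3 + R^{2}$)
$K = 60$ ($K = 6 + 6 \left(8 + 1\right) = 6 + 6 \cdot 9 = 6 + 54 = 60$)
$l{\left(C,c \right)} = 60$
$\frac{s{\left(-52 \right)}}{-4723} + \frac{l{\left(23,-29 \right)}}{-2723} = \frac{-3 + \left(-52\right)^{2}}{-4723} + \frac{60}{-2723} = \left(-3 + 2704\right) \left(- \frac{1}{4723}\right) + 60 \left(- \frac{1}{2723}\right) = 2701 \left(- \frac{1}{4723}\right) - \frac{60}{2723} = - \frac{2701}{4723} - \frac{60}{2723} = - \frac{7638203}{12860729}$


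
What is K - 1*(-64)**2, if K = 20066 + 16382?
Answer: 32352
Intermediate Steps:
K = 36448
K - 1*(-64)**2 = 36448 - 1*(-64)**2 = 36448 - 1*4096 = 36448 - 4096 = 32352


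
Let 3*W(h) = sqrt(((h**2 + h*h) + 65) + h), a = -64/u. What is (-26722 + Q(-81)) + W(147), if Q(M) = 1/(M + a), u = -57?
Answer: -121665323/4553 + sqrt(43430)/3 ≈ -26653.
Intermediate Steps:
a = 64/57 (a = -64/(-57) = -64*(-1/57) = 64/57 ≈ 1.1228)
Q(M) = 1/(64/57 + M) (Q(M) = 1/(M + 64/57) = 1/(64/57 + M))
W(h) = sqrt(65 + h + 2*h**2)/3 (W(h) = sqrt(((h**2 + h*h) + 65) + h)/3 = sqrt(((h**2 + h**2) + 65) + h)/3 = sqrt((2*h**2 + 65) + h)/3 = sqrt((65 + 2*h**2) + h)/3 = sqrt(65 + h + 2*h**2)/3)
(-26722 + Q(-81)) + W(147) = (-26722 + 57/(64 + 57*(-81))) + sqrt(65 + 147 + 2*147**2)/3 = (-26722 + 57/(64 - 4617)) + sqrt(65 + 147 + 2*21609)/3 = (-26722 + 57/(-4553)) + sqrt(65 + 147 + 43218)/3 = (-26722 + 57*(-1/4553)) + sqrt(43430)/3 = (-26722 - 57/4553) + sqrt(43430)/3 = -121665323/4553 + sqrt(43430)/3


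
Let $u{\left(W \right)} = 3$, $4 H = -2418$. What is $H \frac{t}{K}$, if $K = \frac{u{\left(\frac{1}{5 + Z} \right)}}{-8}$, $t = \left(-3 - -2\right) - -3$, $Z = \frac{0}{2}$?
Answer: $3224$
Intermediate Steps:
$Z = 0$ ($Z = 0 \cdot \frac{1}{2} = 0$)
$H = - \frac{1209}{2}$ ($H = \frac{1}{4} \left(-2418\right) = - \frac{1209}{2} \approx -604.5$)
$t = 2$ ($t = \left(-3 + 2\right) + 3 = -1 + 3 = 2$)
$K = - \frac{3}{8}$ ($K = \frac{3}{-8} = 3 \left(- \frac{1}{8}\right) = - \frac{3}{8} \approx -0.375$)
$H \frac{t}{K} = - \frac{1209 \frac{2}{- \frac{3}{8}}}{2} = - \frac{1209 \cdot 2 \left(- \frac{8}{3}\right)}{2} = \left(- \frac{1209}{2}\right) \left(- \frac{16}{3}\right) = 3224$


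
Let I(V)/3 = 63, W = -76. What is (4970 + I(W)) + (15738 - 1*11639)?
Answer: 9258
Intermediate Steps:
I(V) = 189 (I(V) = 3*63 = 189)
(4970 + I(W)) + (15738 - 1*11639) = (4970 + 189) + (15738 - 1*11639) = 5159 + (15738 - 11639) = 5159 + 4099 = 9258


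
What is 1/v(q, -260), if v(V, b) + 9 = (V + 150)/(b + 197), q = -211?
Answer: -63/506 ≈ -0.12451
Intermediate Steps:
v(V, b) = -9 + (150 + V)/(197 + b) (v(V, b) = -9 + (V + 150)/(b + 197) = -9 + (150 + V)/(197 + b))
1/v(q, -260) = 1/((-1623 - 211 - 9*(-260))/(197 - 260)) = 1/((-1623 - 211 + 2340)/(-63)) = 1/(-1/63*506) = 1/(-506/63) = -63/506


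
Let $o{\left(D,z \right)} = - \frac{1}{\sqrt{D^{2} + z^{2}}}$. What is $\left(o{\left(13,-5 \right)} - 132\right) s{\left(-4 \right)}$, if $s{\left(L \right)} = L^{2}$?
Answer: $-2112 - \frac{8 \sqrt{194}}{97} \approx -2113.1$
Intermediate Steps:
$o{\left(D,z \right)} = - \frac{1}{\sqrt{D^{2} + z^{2}}}$
$\left(o{\left(13,-5 \right)} - 132\right) s{\left(-4 \right)} = \left(- \frac{1}{\sqrt{13^{2} + \left(-5\right)^{2}}} - 132\right) \left(-4\right)^{2} = \left(- \frac{1}{\sqrt{169 + 25}} - 132\right) 16 = \left(- \frac{1}{\sqrt{194}} - 132\right) 16 = \left(- \frac{\sqrt{194}}{194} - 132\right) 16 = \left(-132 - \frac{\sqrt{194}}{194}\right) 16 = -2112 - \frac{8 \sqrt{194}}{97}$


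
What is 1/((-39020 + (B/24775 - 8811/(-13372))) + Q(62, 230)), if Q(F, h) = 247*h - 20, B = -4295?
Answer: 66258260/1177441452157 ≈ 5.6273e-5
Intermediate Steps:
Q(F, h) = -20 + 247*h
1/((-39020 + (B/24775 - 8811/(-13372))) + Q(62, 230)) = 1/((-39020 + (-4295/24775 - 8811/(-13372))) + (-20 + 247*230)) = 1/((-39020 + (-4295*1/24775 - 8811*(-1/13372))) + (-20 + 56810)) = 1/((-39020 + (-859/4955 + 8811/13372)) + 56790) = 1/((-39020 + 32171957/66258260) + 56790) = 1/(-2585365133243/66258260 + 56790) = 1/(1177441452157/66258260) = 66258260/1177441452157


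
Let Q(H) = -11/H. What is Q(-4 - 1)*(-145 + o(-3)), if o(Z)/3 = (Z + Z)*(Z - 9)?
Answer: 781/5 ≈ 156.20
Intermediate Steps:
o(Z) = 6*Z*(-9 + Z) (o(Z) = 3*((Z + Z)*(Z - 9)) = 3*((2*Z)*(-9 + Z)) = 3*(2*Z*(-9 + Z)) = 6*Z*(-9 + Z))
Q(-4 - 1)*(-145 + o(-3)) = (-11/(-4 - 1))*(-145 + 6*(-3)*(-9 - 3)) = (-11/(-5))*(-145 + 6*(-3)*(-12)) = (-11*(-⅕))*(-145 + 216) = (11/5)*71 = 781/5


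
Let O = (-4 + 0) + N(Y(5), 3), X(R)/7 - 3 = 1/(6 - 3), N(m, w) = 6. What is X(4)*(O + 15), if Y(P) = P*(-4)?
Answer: 1190/3 ≈ 396.67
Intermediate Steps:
Y(P) = -4*P
X(R) = 70/3 (X(R) = 21 + 7/(6 - 3) = 21 + 7/3 = 70/3)
O = 2 (O = (-4 + 0) + 6 = -4 + 6 = 2)
X(4)*(O + 15) = 70*(2 + 15)/3 = (70/3)*17 = 1190/3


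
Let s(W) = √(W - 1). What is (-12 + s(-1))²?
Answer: (12 - I*√2)² ≈ 142.0 - 33.941*I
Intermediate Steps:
s(W) = √(-1 + W)
(-12 + s(-1))² = (-12 + √(-1 - 1))² = (-12 + √(-2))² = (-12 + I*√2)²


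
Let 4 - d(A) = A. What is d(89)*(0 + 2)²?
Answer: -340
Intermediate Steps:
d(A) = 4 - A
d(89)*(0 + 2)² = (4 - 1*89)*(0 + 2)² = (4 - 89)*2² = -85*4 = -340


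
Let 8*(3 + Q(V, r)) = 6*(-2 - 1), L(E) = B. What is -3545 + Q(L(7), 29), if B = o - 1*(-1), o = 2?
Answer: -14201/4 ≈ -3550.3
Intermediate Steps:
B = 3 (B = 2 - 1*(-1) = 2 + 1 = 3)
L(E) = 3
Q(V, r) = -21/4 (Q(V, r) = -3 + (6*(-2 - 1))/8 = -3 + (6*(-3))/8 = -3 + (1/8)*(-18) = -3 - 9/4 = -21/4)
-3545 + Q(L(7), 29) = -3545 - 21/4 = -14201/4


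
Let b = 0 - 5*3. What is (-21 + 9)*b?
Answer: 180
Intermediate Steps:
b = -15 (b = 0 - 15 = -15)
(-21 + 9)*b = (-21 + 9)*(-15) = -12*(-15) = 180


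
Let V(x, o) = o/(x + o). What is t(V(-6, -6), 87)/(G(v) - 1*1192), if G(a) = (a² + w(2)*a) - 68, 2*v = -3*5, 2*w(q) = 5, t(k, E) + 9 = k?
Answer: 17/2445 ≈ 0.0069530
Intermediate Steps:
V(x, o) = o/(o + x)
t(k, E) = -9 + k
w(q) = 5/2 (w(q) = (½)*5 = 5/2)
v = -15/2 (v = (-3*5)/2 = (½)*(-15) = -15/2 ≈ -7.5000)
G(a) = -68 + a² + 5*a/2 (G(a) = (a² + 5*a/2) - 68 = -68 + a² + 5*a/2)
t(V(-6, -6), 87)/(G(v) - 1*1192) = (-9 - 6/(-6 - 6))/((-68 + (-15/2)² + (5/2)*(-15/2)) - 1*1192) = (-9 - 6/(-12))/((-68 + 225/4 - 75/4) - 1192) = (-9 - 6*(-1/12))/(-61/2 - 1192) = (-9 + ½)/(-2445/2) = -17/2*(-2/2445) = 17/2445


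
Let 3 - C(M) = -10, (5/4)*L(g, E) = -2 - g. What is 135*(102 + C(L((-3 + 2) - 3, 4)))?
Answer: 15525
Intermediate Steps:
L(g, E) = -8/5 - 4*g/5 (L(g, E) = 4*(-2 - g)/5 = -8/5 - 4*g/5)
C(M) = 13 (C(M) = 3 - 1*(-10) = 3 + 10 = 13)
135*(102 + C(L((-3 + 2) - 3, 4))) = 135*(102 + 13) = 135*115 = 15525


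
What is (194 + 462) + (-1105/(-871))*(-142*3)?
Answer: 7742/67 ≈ 115.55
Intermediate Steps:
(194 + 462) + (-1105/(-871))*(-142*3) = 656 - 1105*(-1/871)*(-426) = 656 + (85/67)*(-426) = 656 - 36210/67 = 7742/67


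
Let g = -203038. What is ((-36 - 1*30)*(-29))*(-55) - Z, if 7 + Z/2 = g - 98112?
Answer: 497044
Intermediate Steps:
Z = -602314 (Z = -14 + 2*(-203038 - 98112) = -14 + 2*(-301150) = -14 - 602300 = -602314)
((-36 - 1*30)*(-29))*(-55) - Z = ((-36 - 1*30)*(-29))*(-55) - 1*(-602314) = ((-36 - 30)*(-29))*(-55) + 602314 = -66*(-29)*(-55) + 602314 = 1914*(-55) + 602314 = -105270 + 602314 = 497044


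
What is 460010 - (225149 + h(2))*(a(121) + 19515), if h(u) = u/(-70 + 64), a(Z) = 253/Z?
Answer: -144994970518/33 ≈ -4.3938e+9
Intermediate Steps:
h(u) = -u/6 (h(u) = u/(-6) = u*(-1/6) = -u/6)
460010 - (225149 + h(2))*(a(121) + 19515) = 460010 - (225149 - 1/6*2)*(253/121 + 19515) = 460010 - (225149 - 1/3)*(253*(1/121) + 19515) = 460010 - 675446*(23/11 + 19515)/3 = 460010 - 675446*214688/(3*11) = 460010 - 1*145010150848/33 = 460010 - 145010150848/33 = -144994970518/33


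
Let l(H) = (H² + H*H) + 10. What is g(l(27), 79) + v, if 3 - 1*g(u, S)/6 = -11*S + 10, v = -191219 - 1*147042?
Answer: -333089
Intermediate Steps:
v = -338261 (v = -191219 - 147042 = -338261)
l(H) = 10 + 2*H² (l(H) = (H² + H²) + 10 = 2*H² + 10 = 10 + 2*H²)
g(u, S) = -42 + 66*S (g(u, S) = 18 - 6*(-11*S + 10) = 18 - 6*(10 - 11*S) = 18 + (-60 + 66*S) = -42 + 66*S)
g(l(27), 79) + v = (-42 + 66*79) - 338261 = (-42 + 5214) - 338261 = 5172 - 338261 = -333089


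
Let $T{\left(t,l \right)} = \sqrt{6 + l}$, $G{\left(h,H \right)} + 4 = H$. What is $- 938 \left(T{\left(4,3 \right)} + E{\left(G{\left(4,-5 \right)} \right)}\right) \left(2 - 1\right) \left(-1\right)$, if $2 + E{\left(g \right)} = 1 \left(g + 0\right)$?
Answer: $-7504$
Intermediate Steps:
$G{\left(h,H \right)} = -4 + H$
$E{\left(g \right)} = -2 + g$ ($E{\left(g \right)} = -2 + 1 \left(g + 0\right) = -2 + 1 g = -2 + g$)
$- 938 \left(T{\left(4,3 \right)} + E{\left(G{\left(4,-5 \right)} \right)}\right) \left(2 - 1\right) \left(-1\right) = - 938 \left(\sqrt{6 + 3} - 11\right) \left(2 - 1\right) \left(-1\right) = - 938 \left(\sqrt{9} - 11\right) \left(2 + \left(-4 + 3\right)\right) \left(-1\right) = - 938 \left(3 - 11\right) \left(2 - 1\right) \left(-1\right) = - 938 \left(-8\right) 1 \left(-1\right) = - 938 \left(\left(-8\right) \left(-1\right)\right) = \left(-938\right) 8 = -7504$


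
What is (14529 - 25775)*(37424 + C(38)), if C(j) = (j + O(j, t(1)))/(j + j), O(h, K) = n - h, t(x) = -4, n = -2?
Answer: -7996530153/19 ≈ -4.2087e+8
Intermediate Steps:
O(h, K) = -2 - h
C(j) = -1/j (C(j) = (j + (-2 - j))/(j + j) = -2*1/(2*j) = -1/j)
(14529 - 25775)*(37424 + C(38)) = (14529 - 25775)*(37424 - 1/38) = -11246*(37424 - 1*1/38) = -11246*(37424 - 1/38) = -11246*1422111/38 = -7996530153/19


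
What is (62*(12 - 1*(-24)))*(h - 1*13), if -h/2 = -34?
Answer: 122760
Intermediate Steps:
h = 68 (h = -2*(-34) = 68)
(62*(12 - 1*(-24)))*(h - 1*13) = (62*(12 - 1*(-24)))*(68 - 1*13) = (62*(12 + 24))*(68 - 13) = (62*36)*55 = 2232*55 = 122760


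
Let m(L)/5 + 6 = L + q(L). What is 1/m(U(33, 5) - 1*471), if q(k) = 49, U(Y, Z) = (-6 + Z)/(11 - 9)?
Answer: -2/4285 ≈ -0.00046674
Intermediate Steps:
U(Y, Z) = -3 + Z/2 (U(Y, Z) = (-6 + Z)/2 = (-6 + Z)*(1/2) = -3 + Z/2)
m(L) = 215 + 5*L (m(L) = -30 + 5*(L + 49) = -30 + 5*(49 + L) = -30 + (245 + 5*L) = 215 + 5*L)
1/m(U(33, 5) - 1*471) = 1/(215 + 5*((-3 + (1/2)*5) - 1*471)) = 1/(215 + 5*((-3 + 5/2) - 471)) = 1/(215 + 5*(-1/2 - 471)) = 1/(215 + 5*(-943/2)) = 1/(215 - 4715/2) = 1/(-4285/2) = -2/4285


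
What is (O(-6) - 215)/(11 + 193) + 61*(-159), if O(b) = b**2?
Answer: -1978775/204 ≈ -9699.9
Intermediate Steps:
(O(-6) - 215)/(11 + 193) + 61*(-159) = ((-6)**2 - 215)/(11 + 193) + 61*(-159) = (36 - 215)/204 - 9699 = -179*1/204 - 9699 = -179/204 - 9699 = -1978775/204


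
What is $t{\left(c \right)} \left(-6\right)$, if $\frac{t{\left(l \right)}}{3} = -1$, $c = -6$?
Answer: $18$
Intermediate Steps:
$t{\left(l \right)} = -3$ ($t{\left(l \right)} = 3 \left(-1\right) = -3$)
$t{\left(c \right)} \left(-6\right) = \left(-3\right) \left(-6\right) = 18$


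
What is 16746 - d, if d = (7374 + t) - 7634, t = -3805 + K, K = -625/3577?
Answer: 74441572/3577 ≈ 20811.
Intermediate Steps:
K = -625/3577 (K = -625*1/3577 = -625/3577 ≈ -0.17473)
t = -13611110/3577 (t = -3805 - 625/3577 = -13611110/3577 ≈ -3805.2)
d = -14541130/3577 (d = (7374 - 13611110/3577) - 7634 = 12765688/3577 - 7634 = -14541130/3577 ≈ -4065.2)
16746 - d = 16746 - 1*(-14541130/3577) = 16746 + 14541130/3577 = 74441572/3577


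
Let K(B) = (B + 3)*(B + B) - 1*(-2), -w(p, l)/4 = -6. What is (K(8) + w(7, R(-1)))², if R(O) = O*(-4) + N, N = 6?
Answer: 40804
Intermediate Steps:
R(O) = 6 - 4*O (R(O) = O*(-4) + 6 = -4*O + 6 = 6 - 4*O)
w(p, l) = 24 (w(p, l) = -4*(-6) = 24)
K(B) = 2 + 2*B*(3 + B) (K(B) = (3 + B)*(2*B) + 2 = 2*B*(3 + B) + 2 = 2 + 2*B*(3 + B))
(K(8) + w(7, R(-1)))² = ((2 + 2*8² + 6*8) + 24)² = ((2 + 2*64 + 48) + 24)² = ((2 + 128 + 48) + 24)² = (178 + 24)² = 202² = 40804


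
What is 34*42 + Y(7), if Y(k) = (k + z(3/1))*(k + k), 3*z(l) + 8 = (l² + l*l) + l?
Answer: 4760/3 ≈ 1586.7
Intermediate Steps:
z(l) = -8/3 + l/3 + 2*l²/3 (z(l) = -8/3 + ((l² + l*l) + l)/3 = -8/3 + ((l² + l²) + l)/3 = -8/3 + (2*l² + l)/3 = -8/3 + (l + 2*l²)/3 = -8/3 + (l/3 + 2*l²/3) = -8/3 + l/3 + 2*l²/3)
Y(k) = 2*k*(13/3 + k) (Y(k) = (k + (-8/3 + (3/1)/3 + 2*(3/1)²/3))*(k + k) = (k + (-8/3 + (3*1)/3 + 2*(3*1)²/3))*(2*k) = (k + (-8/3 + (⅓)*3 + (⅔)*3²))*(2*k) = (k + (-8/3 + 1 + (⅔)*9))*(2*k) = (k + (-8/3 + 1 + 6))*(2*k) = (k + 13/3)*(2*k) = (13/3 + k)*(2*k) = 2*k*(13/3 + k))
34*42 + Y(7) = 34*42 + (⅔)*7*(13 + 3*7) = 1428 + (⅔)*7*(13 + 21) = 1428 + (⅔)*7*34 = 1428 + 476/3 = 4760/3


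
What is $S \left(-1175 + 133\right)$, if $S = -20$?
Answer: $20840$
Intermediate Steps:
$S \left(-1175 + 133\right) = - 20 \left(-1175 + 133\right) = \left(-20\right) \left(-1042\right) = 20840$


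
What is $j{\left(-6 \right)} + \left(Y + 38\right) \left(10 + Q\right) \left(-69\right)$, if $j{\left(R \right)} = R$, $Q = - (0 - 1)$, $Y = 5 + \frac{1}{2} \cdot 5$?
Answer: $- \frac{69081}{2} \approx -34541.0$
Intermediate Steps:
$Y = \frac{15}{2}$ ($Y = 5 + \frac{1}{2} \cdot 5 = 5 + \frac{5}{2} = \frac{15}{2} \approx 7.5$)
$Q = 1$ ($Q = \left(-1\right) \left(-1\right) = 1$)
$j{\left(-6 \right)} + \left(Y + 38\right) \left(10 + Q\right) \left(-69\right) = -6 + \left(\frac{15}{2} + 38\right) \left(10 + 1\right) \left(-69\right) = -6 + \frac{91}{2} \cdot 11 \left(-69\right) = -6 + \frac{1001}{2} \left(-69\right) = -6 - \frac{69069}{2} = - \frac{69081}{2}$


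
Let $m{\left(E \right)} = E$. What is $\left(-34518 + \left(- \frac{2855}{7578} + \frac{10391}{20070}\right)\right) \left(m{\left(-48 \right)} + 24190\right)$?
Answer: $- \frac{3520599060694354}{4224735} \approx -8.3333 \cdot 10^{8}$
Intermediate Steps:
$\left(-34518 + \left(- \frac{2855}{7578} + \frac{10391}{20070}\right)\right) \left(m{\left(-48 \right)} + 24190\right) = \left(-34518 + \left(- \frac{2855}{7578} + \frac{10391}{20070}\right)\right) \left(-48 + 24190\right) = \left(-34518 + \left(\left(-2855\right) \frac{1}{7578} + 10391 \cdot \frac{1}{20070}\right)\right) 24142 = \left(-34518 + \left(- \frac{2855}{7578} + \frac{10391}{20070}\right)\right) 24142 = \left(-34518 + \frac{595643}{4224735}\right) 24142 = \left(- \frac{145828807087}{4224735}\right) 24142 = - \frac{3520599060694354}{4224735}$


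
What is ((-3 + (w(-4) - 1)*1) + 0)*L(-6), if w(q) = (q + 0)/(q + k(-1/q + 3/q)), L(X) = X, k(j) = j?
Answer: 56/3 ≈ 18.667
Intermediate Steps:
w(q) = q/(q + 2/q) (w(q) = (q + 0)/(q + (-1/q + 3/q)) = q/(q + 2/q))
((-3 + (w(-4) - 1)*1) + 0)*L(-6) = ((-3 + ((-4)²/(2 + (-4)²) - 1)*1) + 0)*(-6) = ((-3 + (16/(2 + 16) - 1)*1) + 0)*(-6) = ((-3 + (16/18 - 1)*1) + 0)*(-6) = ((-3 + (16*(1/18) - 1)*1) + 0)*(-6) = ((-3 + (8/9 - 1)*1) + 0)*(-6) = ((-3 - ⅑*1) + 0)*(-6) = ((-3 - ⅑) + 0)*(-6) = (-28/9 + 0)*(-6) = -28/9*(-6) = 56/3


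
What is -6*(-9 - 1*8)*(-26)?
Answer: -2652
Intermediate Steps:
-6*(-9 - 1*8)*(-26) = -6*(-9 - 8)*(-26) = -6*(-17)*(-26) = 102*(-26) = -2652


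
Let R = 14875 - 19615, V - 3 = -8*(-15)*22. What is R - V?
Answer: -7383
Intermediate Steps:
V = 2643 (V = 3 - 8*(-15)*22 = 3 + 120*22 = 3 + 2640 = 2643)
R = -4740
R - V = -4740 - 1*2643 = -4740 - 2643 = -7383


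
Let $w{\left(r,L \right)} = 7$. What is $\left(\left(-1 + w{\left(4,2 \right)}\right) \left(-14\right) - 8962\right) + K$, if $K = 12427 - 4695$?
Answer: $-1314$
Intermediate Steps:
$K = 7732$ ($K = 12427 - 4695 = 7732$)
$\left(\left(-1 + w{\left(4,2 \right)}\right) \left(-14\right) - 8962\right) + K = \left(\left(-1 + 7\right) \left(-14\right) - 8962\right) + 7732 = \left(6 \left(-14\right) - 8962\right) + 7732 = \left(-84 - 8962\right) + 7732 = -9046 + 7732 = -1314$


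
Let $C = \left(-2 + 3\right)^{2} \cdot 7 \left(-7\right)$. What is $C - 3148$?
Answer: $-3197$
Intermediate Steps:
$C = -49$ ($C = 1^{2} \cdot 7 \left(-7\right) = 1 \cdot 7 \left(-7\right) = 7 \left(-7\right) = -49$)
$C - 3148 = -49 - 3148 = -3197$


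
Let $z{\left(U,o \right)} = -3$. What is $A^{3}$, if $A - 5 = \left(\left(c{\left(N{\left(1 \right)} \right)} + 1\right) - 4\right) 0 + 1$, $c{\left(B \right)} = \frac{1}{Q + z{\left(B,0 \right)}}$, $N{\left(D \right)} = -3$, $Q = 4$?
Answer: $216$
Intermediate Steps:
$c{\left(B \right)} = 1$ ($c{\left(B \right)} = \frac{1}{4 - 3} = 1^{-1} = 1$)
$A = 6$ ($A = 5 + \left(\left(\left(1 + 1\right) - 4\right) 0 + 1\right) = 5 + \left(\left(2 - 4\right) 0 + 1\right) = 5 + \left(\left(-2\right) 0 + 1\right) = 5 + \left(0 + 1\right) = 5 + 1 = 6$)
$A^{3} = 6^{3} = 216$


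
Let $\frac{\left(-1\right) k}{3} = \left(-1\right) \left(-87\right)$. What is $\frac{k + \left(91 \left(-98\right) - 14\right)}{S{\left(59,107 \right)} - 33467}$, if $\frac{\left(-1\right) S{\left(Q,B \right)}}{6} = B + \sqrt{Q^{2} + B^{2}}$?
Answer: $\frac{313564037}{1162886401} - \frac{55158 \sqrt{14930}}{1162886401} \approx 0.26385$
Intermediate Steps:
$k = -261$ ($k = - 3 \left(\left(-1\right) \left(-87\right)\right) = \left(-3\right) 87 = -261$)
$S{\left(Q,B \right)} = - 6 B - 6 \sqrt{B^{2} + Q^{2}}$ ($S{\left(Q,B \right)} = - 6 \left(B + \sqrt{Q^{2} + B^{2}}\right) = - 6 \left(B + \sqrt{B^{2} + Q^{2}}\right) = - 6 B - 6 \sqrt{B^{2} + Q^{2}}$)
$\frac{k + \left(91 \left(-98\right) - 14\right)}{S{\left(59,107 \right)} - 33467} = \frac{-261 + \left(91 \left(-98\right) - 14\right)}{\left(\left(-6\right) 107 - 6 \sqrt{107^{2} + 59^{2}}\right) - 33467} = \frac{-261 - 8932}{\left(-642 - 6 \sqrt{11449 + 3481}\right) - 33467} = \frac{-261 - 8932}{\left(-642 - 6 \sqrt{14930}\right) - 33467} = - \frac{9193}{-34109 - 6 \sqrt{14930}}$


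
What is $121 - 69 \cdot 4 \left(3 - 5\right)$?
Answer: $673$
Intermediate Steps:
$121 - 69 \cdot 4 \left(3 - 5\right) = 121 - 69 \cdot 4 \left(-2\right) = 121 - -552 = 121 + 552 = 673$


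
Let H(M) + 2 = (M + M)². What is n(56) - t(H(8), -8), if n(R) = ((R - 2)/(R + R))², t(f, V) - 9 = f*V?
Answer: 6344857/3136 ≈ 2023.2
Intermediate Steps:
H(M) = -2 + 4*M² (H(M) = -2 + (M + M)² = -2 + (2*M)² = -2 + 4*M²)
t(f, V) = 9 + V*f (t(f, V) = 9 + f*V = 9 + V*f)
n(R) = (-2 + R)²/(4*R²) (n(R) = ((-2 + R)/((2*R)))² = ((-2 + R)*(1/(2*R)))² = ((-2 + R)/(2*R))² = (-2 + R)²/(4*R²))
n(56) - t(H(8), -8) = (¼)*(-2 + 56)²/56² - (9 - 8*(-2 + 4*8²)) = (¼)*(1/3136)*54² - (9 - 8*(-2 + 4*64)) = (¼)*(1/3136)*2916 - (9 - 8*(-2 + 256)) = 729/3136 - (9 - 8*254) = 729/3136 - (9 - 2032) = 729/3136 - 1*(-2023) = 729/3136 + 2023 = 6344857/3136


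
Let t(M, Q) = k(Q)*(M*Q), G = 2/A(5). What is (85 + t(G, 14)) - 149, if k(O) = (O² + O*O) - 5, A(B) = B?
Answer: 10516/5 ≈ 2103.2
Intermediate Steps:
k(O) = -5 + 2*O² (k(O) = (O² + O²) - 5 = 2*O² - 5 = -5 + 2*O²)
G = ⅖ (G = 2/5 = 2*(⅕) = ⅖ ≈ 0.40000)
t(M, Q) = M*Q*(-5 + 2*Q²) (t(M, Q) = (-5 + 2*Q²)*(M*Q) = M*Q*(-5 + 2*Q²))
(85 + t(G, 14)) - 149 = (85 + (⅖)*14*(-5 + 2*14²)) - 149 = (85 + (⅖)*14*(-5 + 2*196)) - 149 = (85 + (⅖)*14*(-5 + 392)) - 149 = (85 + (⅖)*14*387) - 149 = (85 + 10836/5) - 149 = 11261/5 - 149 = 10516/5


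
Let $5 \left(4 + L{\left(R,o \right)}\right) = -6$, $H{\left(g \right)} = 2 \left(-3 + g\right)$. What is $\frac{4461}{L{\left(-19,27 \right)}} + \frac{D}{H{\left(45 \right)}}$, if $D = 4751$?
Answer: $- \frac{875047}{1092} \approx -801.33$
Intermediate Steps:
$H{\left(g \right)} = -6 + 2 g$
$L{\left(R,o \right)} = - \frac{26}{5}$ ($L{\left(R,o \right)} = -4 + \frac{1}{5} \left(-6\right) = -4 - \frac{6}{5} = - \frac{26}{5}$)
$\frac{4461}{L{\left(-19,27 \right)}} + \frac{D}{H{\left(45 \right)}} = \frac{4461}{- \frac{26}{5}} + \frac{4751}{-6 + 2 \cdot 45} = 4461 \left(- \frac{5}{26}\right) + \frac{4751}{-6 + 90} = - \frac{22305}{26} + \frac{4751}{84} = - \frac{875047}{1092}$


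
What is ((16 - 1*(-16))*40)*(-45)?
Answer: -57600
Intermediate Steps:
((16 - 1*(-16))*40)*(-45) = ((16 + 16)*40)*(-45) = (32*40)*(-45) = 1280*(-45) = -57600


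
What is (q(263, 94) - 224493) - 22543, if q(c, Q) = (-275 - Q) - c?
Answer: -247668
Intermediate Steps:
q(c, Q) = -275 - Q - c
(q(263, 94) - 224493) - 22543 = ((-275 - 1*94 - 1*263) - 224493) - 22543 = ((-275 - 94 - 263) - 224493) - 22543 = (-632 - 224493) - 22543 = -225125 - 22543 = -247668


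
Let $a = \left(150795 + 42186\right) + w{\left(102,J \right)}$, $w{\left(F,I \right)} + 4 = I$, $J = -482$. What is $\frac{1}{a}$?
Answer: $\frac{1}{192495} \approx 5.1949 \cdot 10^{-6}$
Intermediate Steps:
$w{\left(F,I \right)} = -4 + I$
$a = 192495$ ($a = \left(150795 + 42186\right) - 486 = 192981 - 486 = 192495$)
$\frac{1}{a} = \frac{1}{192495}$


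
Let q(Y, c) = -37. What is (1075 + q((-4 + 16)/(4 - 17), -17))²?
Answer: 1077444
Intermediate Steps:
(1075 + q((-4 + 16)/(4 - 17), -17))² = (1075 - 37)² = 1038² = 1077444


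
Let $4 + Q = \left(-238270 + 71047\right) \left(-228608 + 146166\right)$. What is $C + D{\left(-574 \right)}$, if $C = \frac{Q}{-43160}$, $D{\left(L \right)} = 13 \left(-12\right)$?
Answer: $- \frac{6896465761}{21580} \approx -3.1958 \cdot 10^{5}$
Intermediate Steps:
$D{\left(L \right)} = -156$
$Q = 13786198562$ ($Q = -4 + \left(-238270 + 71047\right) \left(-228608 + 146166\right) = -4 - -13786198566 = -4 + 13786198566 = 13786198562$)
$C = - \frac{6893099281}{21580}$ ($C = \frac{13786198562}{-43160} = 13786198562 \left(- \frac{1}{43160}\right) = - \frac{6893099281}{21580} \approx -3.1942 \cdot 10^{5}$)
$C + D{\left(-574 \right)} = - \frac{6893099281}{21580} - 156 = - \frac{6896465761}{21580}$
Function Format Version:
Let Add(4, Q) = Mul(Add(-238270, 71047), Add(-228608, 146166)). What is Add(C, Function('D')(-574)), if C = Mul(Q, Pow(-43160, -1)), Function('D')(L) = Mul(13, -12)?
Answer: Rational(-6896465761, 21580) ≈ -3.1958e+5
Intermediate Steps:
Function('D')(L) = -156
Q = 13786198562 (Q = Add(-4, Mul(Add(-238270, 71047), Add(-228608, 146166))) = Add(-4, Mul(-167223, -82442)) = Add(-4, 13786198566) = 13786198562)
C = Rational(-6893099281, 21580) (C = Mul(13786198562, Pow(-43160, -1)) = Mul(13786198562, Rational(-1, 43160)) = Rational(-6893099281, 21580) ≈ -3.1942e+5)
Add(C, Function('D')(-574)) = Add(Rational(-6893099281, 21580), -156) = Rational(-6896465761, 21580)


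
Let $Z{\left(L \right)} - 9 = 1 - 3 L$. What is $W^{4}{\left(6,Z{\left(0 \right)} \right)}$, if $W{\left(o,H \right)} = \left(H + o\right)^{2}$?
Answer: $4294967296$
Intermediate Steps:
$Z{\left(L \right)} = 10 - 3 L$ ($Z{\left(L \right)} = 9 - \left(-1 + 3 L\right) = 10 - 3 L$)
$W^{4}{\left(6,Z{\left(0 \right)} \right)} = \left(\left(\left(10 - 0\right) + 6\right)^{2}\right)^{4} = \left(\left(\left(10 + 0\right) + 6\right)^{2}\right)^{4} = \left(\left(10 + 6\right)^{2}\right)^{4} = \left(16^{2}\right)^{4} = 256^{4} = 4294967296$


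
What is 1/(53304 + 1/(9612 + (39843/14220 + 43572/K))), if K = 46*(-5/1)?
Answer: 68503505/3651510837788 ≈ 1.8760e-5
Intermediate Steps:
K = -230 (K = 46*(-5*1) = 46*(-5) = -230)
1/(53304 + 1/(9612 + (39843/14220 + 43572/K))) = 1/(53304 + 1/(9612 + (39843/14220 + 43572/(-230)))) = 1/(53304 + 1/(9612 + (39843*(1/14220) + 43572*(-1/230)))) = 1/(53304 + 1/(9612 + (4427/1580 - 21786/115))) = 1/(53304 + 1/(9612 - 1356511/7268)) = 1/(53304 + 1/(68503505/7268)) = 1/(53304 + 7268/68503505) = 1/(3651510837788/68503505) = 68503505/3651510837788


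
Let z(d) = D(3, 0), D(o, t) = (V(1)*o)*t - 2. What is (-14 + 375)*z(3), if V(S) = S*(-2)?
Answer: -722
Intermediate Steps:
V(S) = -2*S
D(o, t) = -2 - 2*o*t (D(o, t) = ((-2*1)*o)*t - 2 = (-2*o)*t - 2 = -2*o*t - 2 = -2 - 2*o*t)
z(d) = -2 (z(d) = -2 - 2*3*0 = -2 + 0 = -2)
(-14 + 375)*z(3) = (-14 + 375)*(-2) = 361*(-2) = -722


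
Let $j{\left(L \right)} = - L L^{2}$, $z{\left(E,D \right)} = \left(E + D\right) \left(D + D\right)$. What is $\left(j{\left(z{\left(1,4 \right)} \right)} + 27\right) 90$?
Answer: $-5757570$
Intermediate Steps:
$z{\left(E,D \right)} = 2 D \left(D + E\right)$ ($z{\left(E,D \right)} = \left(D + E\right) 2 D = 2 D \left(D + E\right)$)
$j{\left(L \right)} = - L^{3}$
$\left(j{\left(z{\left(1,4 \right)} \right)} + 27\right) 90 = \left(- \left(2 \cdot 4 \left(4 + 1\right)\right)^{3} + 27\right) 90 = \left(- \left(2 \cdot 4 \cdot 5\right)^{3} + 27\right) 90 = \left(- 40^{3} + 27\right) 90 = \left(\left(-1\right) 64000 + 27\right) 90 = \left(-64000 + 27\right) 90 = \left(-63973\right) 90 = -5757570$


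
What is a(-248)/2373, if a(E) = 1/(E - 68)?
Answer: -1/749868 ≈ -1.3336e-6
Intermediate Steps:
a(E) = 1/(-68 + E)
a(-248)/2373 = 1/(-68 - 248*2373) = (1/2373)/(-316) = -1/316*1/2373 = -1/749868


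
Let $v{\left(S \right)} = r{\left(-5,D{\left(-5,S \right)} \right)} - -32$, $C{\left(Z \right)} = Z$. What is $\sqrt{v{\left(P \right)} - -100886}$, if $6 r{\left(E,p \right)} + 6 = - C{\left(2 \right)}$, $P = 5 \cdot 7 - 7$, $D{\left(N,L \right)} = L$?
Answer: $\frac{5 \sqrt{36330}}{3} \approx 317.67$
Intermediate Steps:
$P = 28$ ($P = 35 - 7 = 28$)
$r{\left(E,p \right)} = - \frac{4}{3}$ ($r{\left(E,p \right)} = -1 + \frac{\left(-1\right) 2}{6} = -1 + \frac{1}{6} \left(-2\right) = -1 - \frac{1}{3} = - \frac{4}{3}$)
$v{\left(S \right)} = \frac{92}{3}$ ($v{\left(S \right)} = - \frac{4}{3} - -32 = - \frac{4}{3} + 32 = \frac{92}{3}$)
$\sqrt{v{\left(P \right)} - -100886} = \sqrt{\frac{92}{3} - -100886} = \sqrt{\frac{92}{3} + 100886} = \sqrt{\frac{302750}{3}} = \frac{5 \sqrt{36330}}{3}$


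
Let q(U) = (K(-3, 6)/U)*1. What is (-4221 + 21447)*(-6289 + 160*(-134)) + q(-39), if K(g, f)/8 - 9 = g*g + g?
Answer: -6209576842/13 ≈ -4.7766e+8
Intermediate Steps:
K(g, f) = 72 + 8*g + 8*g² (K(g, f) = 72 + 8*(g*g + g) = 72 + 8*(g² + g) = 72 + 8*(g + g²) = 72 + (8*g + 8*g²) = 72 + 8*g + 8*g²)
q(U) = 120/U (q(U) = ((72 + 8*(-3) + 8*(-3)²)/U)*1 = ((72 - 24 + 8*9)/U)*1 = ((72 - 24 + 72)/U)*1 = (120/U)*1 = 120/U)
(-4221 + 21447)*(-6289 + 160*(-134)) + q(-39) = (-4221 + 21447)*(-6289 + 160*(-134)) + 120/(-39) = 17226*(-6289 - 21440) + 120*(-1/39) = 17226*(-27729) - 40/13 = -477659754 - 40/13 = -6209576842/13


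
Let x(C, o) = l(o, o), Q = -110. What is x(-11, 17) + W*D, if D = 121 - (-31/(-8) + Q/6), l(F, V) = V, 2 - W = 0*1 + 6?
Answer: -3149/6 ≈ -524.83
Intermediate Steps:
W = -4 (W = 2 - (0*1 + 6) = 2 - (0 + 6) = 2 - 1*6 = 2 - 6 = -4)
D = 3251/24 (D = 121 - (-31/(-8) - 110/6) = 121 - (-31*(-1/8) - 110*1/6) = 121 - (31/8 - 55/3) = 121 - 1*(-347/24) = 121 + 347/24 = 3251/24 ≈ 135.46)
x(C, o) = o
x(-11, 17) + W*D = 17 - 4*3251/24 = 17 - 3251/6 = -3149/6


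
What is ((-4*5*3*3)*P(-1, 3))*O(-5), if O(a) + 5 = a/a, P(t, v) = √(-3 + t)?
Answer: 1440*I ≈ 1440.0*I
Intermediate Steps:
O(a) = -4 (O(a) = -5 + a/a = -5 + 1 = -4)
((-4*5*3*3)*P(-1, 3))*O(-5) = ((-4*5*3*3)*√(-3 - 1))*(-4) = ((-60*3)*√(-4))*(-4) = ((-4*45)*(2*I))*(-4) = -360*I*(-4) = 1440*I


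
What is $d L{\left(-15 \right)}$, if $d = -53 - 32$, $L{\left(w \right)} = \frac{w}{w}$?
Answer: $-85$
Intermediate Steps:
$L{\left(w \right)} = 1$
$d = -85$ ($d = -53 - 32 = -85$)
$d L{\left(-15 \right)} = \left(-85\right) 1 = -85$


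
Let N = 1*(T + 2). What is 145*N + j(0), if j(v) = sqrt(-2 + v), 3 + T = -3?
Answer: -580 + I*sqrt(2) ≈ -580.0 + 1.4142*I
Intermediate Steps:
T = -6 (T = -3 - 3 = -6)
N = -4 (N = 1*(-6 + 2) = 1*(-4) = -4)
145*N + j(0) = 145*(-4) + sqrt(-2 + 0) = -580 + sqrt(-2) = -580 + I*sqrt(2)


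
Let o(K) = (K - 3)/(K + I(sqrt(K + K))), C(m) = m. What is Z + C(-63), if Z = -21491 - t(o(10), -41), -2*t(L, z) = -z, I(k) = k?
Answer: -43067/2 ≈ -21534.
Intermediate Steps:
o(K) = (-3 + K)/(K + sqrt(2)*sqrt(K)) (o(K) = (K - 3)/(K + sqrt(K + K)) = (-3 + K)/(K + sqrt(2*K)) = (-3 + K)/(K + sqrt(2)*sqrt(K)))
t(L, z) = z/2 (t(L, z) = -(-1)*z/2 = z/2)
Z = -42941/2 (Z = -21491 - (-41)/2 = -21491 - 1*(-41/2) = -21491 + 41/2 = -42941/2 ≈ -21471.)
Z + C(-63) = -42941/2 - 63 = -43067/2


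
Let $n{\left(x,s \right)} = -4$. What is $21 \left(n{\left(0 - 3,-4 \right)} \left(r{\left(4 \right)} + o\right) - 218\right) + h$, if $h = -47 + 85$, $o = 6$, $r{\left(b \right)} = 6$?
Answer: $-5548$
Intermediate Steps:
$h = 38$
$21 \left(n{\left(0 - 3,-4 \right)} \left(r{\left(4 \right)} + o\right) - 218\right) + h = 21 \left(- 4 \left(6 + 6\right) - 218\right) + 38 = 21 \left(\left(-4\right) 12 - 218\right) + 38 = 21 \left(-48 - 218\right) + 38 = 21 \left(-266\right) + 38 = -5586 + 38 = -5548$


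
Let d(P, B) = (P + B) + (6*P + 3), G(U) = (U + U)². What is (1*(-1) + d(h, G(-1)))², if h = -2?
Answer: 64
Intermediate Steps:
G(U) = 4*U² (G(U) = (2*U)² = 4*U²)
d(P, B) = 3 + B + 7*P (d(P, B) = (B + P) + (3 + 6*P) = 3 + B + 7*P)
(1*(-1) + d(h, G(-1)))² = (1*(-1) + (3 + 4*(-1)² + 7*(-2)))² = (-1 + (3 + 4*1 - 14))² = (-1 + (3 + 4 - 14))² = (-1 - 7)² = (-8)² = 64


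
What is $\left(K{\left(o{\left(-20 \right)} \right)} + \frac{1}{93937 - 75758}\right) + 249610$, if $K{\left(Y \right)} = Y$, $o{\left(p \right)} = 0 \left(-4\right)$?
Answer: $\frac{4537660191}{18179} \approx 2.4961 \cdot 10^{5}$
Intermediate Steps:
$o{\left(p \right)} = 0$
$\left(K{\left(o{\left(-20 \right)} \right)} + \frac{1}{93937 - 75758}\right) + 249610 = \left(0 + \frac{1}{93937 - 75758}\right) + 249610 = \left(0 + \frac{1}{18179}\right) + 249610 = \frac{1}{18179} + 249610 = \frac{4537660191}{18179}$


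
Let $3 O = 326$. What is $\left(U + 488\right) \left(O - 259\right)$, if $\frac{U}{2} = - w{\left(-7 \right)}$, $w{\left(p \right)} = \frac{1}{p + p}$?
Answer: $- \frac{513689}{7} \approx -73384.0$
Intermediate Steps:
$O = \frac{326}{3}$ ($O = \frac{1}{3} \cdot 326 = \frac{326}{3} \approx 108.67$)
$w{\left(p \right)} = \frac{1}{2 p}$
$U = \frac{1}{7}$ ($U = 2 \left(- \frac{1}{2 \left(-7\right)}\right) = 2 \left(- \frac{-1}{2 \cdot 7}\right) = 2 \left(\left(-1\right) \left(- \frac{1}{14}\right)\right) = 2 \cdot \frac{1}{14} = \frac{1}{7} \approx 0.14286$)
$\left(U + 488\right) \left(O - 259\right) = \left(\frac{1}{7} + 488\right) \left(\frac{326}{3} - 259\right) = \frac{3417}{7} \left(- \frac{451}{3}\right) = - \frac{513689}{7}$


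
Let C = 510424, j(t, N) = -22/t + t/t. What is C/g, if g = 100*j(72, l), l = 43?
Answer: 4593816/625 ≈ 7350.1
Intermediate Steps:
j(t, N) = 1 - 22/t (j(t, N) = -22/t + 1 = 1 - 22/t)
g = 625/9 (g = 100*((-22 + 72)/72) = 100*((1/72)*50) = 100*(25/36) = 625/9 ≈ 69.444)
C/g = 510424/(625/9) = 510424*(9/625) = 4593816/625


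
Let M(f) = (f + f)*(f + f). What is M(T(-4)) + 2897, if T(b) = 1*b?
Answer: 2961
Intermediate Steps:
T(b) = b
M(f) = 4*f² (M(f) = (2*f)*(2*f) = 4*f²)
M(T(-4)) + 2897 = 4*(-4)² + 2897 = 4*16 + 2897 = 64 + 2897 = 2961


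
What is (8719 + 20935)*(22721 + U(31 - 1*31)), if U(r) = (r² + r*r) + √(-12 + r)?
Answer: 673768534 + 59308*I*√3 ≈ 6.7377e+8 + 1.0272e+5*I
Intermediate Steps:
U(r) = √(-12 + r) + 2*r² (U(r) = (r² + r²) + √(-12 + r) = 2*r² + √(-12 + r) = √(-12 + r) + 2*r²)
(8719 + 20935)*(22721 + U(31 - 1*31)) = (8719 + 20935)*(22721 + (√(-12 + (31 - 1*31)) + 2*(31 - 1*31)²)) = 29654*(22721 + (√(-12 + (31 - 31)) + 2*(31 - 31)²)) = 29654*(22721 + (√(-12 + 0) + 2*0²)) = 29654*(22721 + (√(-12) + 2*0)) = 29654*(22721 + (2*I*√3 + 0)) = 29654*(22721 + 2*I*√3) = 673768534 + 59308*I*√3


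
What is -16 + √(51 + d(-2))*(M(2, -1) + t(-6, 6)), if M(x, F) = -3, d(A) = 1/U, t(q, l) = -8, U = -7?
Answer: -16 - 22*√623/7 ≈ -94.446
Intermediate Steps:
d(A) = -⅐ (d(A) = 1/(-7) = -⅐)
-16 + √(51 + d(-2))*(M(2, -1) + t(-6, 6)) = -16 + √(51 - ⅐)*(-3 - 8) = -16 + √(356/7)*(-11) = -16 + (2*√623/7)*(-11) = -16 - 22*√623/7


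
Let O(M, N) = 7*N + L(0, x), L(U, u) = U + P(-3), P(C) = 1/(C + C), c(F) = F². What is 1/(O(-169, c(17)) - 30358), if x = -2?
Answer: -6/170011 ≈ -3.5292e-5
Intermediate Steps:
P(C) = 1/(2*C)
L(U, u) = -⅙ + U (L(U, u) = U + (½)/(-3) = U + (½)*(-⅓) = U - ⅙ = -⅙ + U)
O(M, N) = -⅙ + 7*N (O(M, N) = 7*N + (-⅙ + 0) = 7*N - ⅙ = -⅙ + 7*N)
1/(O(-169, c(17)) - 30358) = 1/((-⅙ + 7*17²) - 30358) = 1/((-⅙ + 7*289) - 30358) = 1/((-⅙ + 2023) - 30358) = 1/(12137/6 - 30358) = 1/(-170011/6) = -6/170011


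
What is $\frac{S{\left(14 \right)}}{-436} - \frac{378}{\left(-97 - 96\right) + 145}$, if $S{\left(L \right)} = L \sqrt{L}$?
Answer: $\frac{63}{8} - \frac{7 \sqrt{14}}{218} \approx 7.7549$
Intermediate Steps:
$S{\left(L \right)} = L^{\frac{3}{2}}$
$\frac{S{\left(14 \right)}}{-436} - \frac{378}{\left(-97 - 96\right) + 145} = \frac{14^{\frac{3}{2}}}{-436} - \frac{378}{\left(-97 - 96\right) + 145} = 14 \sqrt{14} \left(- \frac{1}{436}\right) - \frac{378}{-193 + 145} = - \frac{7 \sqrt{14}}{218} - \frac{378}{-48} = - \frac{7 \sqrt{14}}{218} - - \frac{63}{8} = - \frac{7 \sqrt{14}}{218} + \frac{63}{8} = \frac{63}{8} - \frac{7 \sqrt{14}}{218}$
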